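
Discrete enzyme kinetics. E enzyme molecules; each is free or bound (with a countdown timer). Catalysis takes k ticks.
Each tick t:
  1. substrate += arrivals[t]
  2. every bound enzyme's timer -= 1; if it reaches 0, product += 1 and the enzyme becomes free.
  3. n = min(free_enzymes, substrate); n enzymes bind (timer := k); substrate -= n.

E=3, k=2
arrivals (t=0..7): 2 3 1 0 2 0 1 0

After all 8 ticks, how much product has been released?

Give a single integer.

t=0: arr=2 -> substrate=0 bound=2 product=0
t=1: arr=3 -> substrate=2 bound=3 product=0
t=2: arr=1 -> substrate=1 bound=3 product=2
t=3: arr=0 -> substrate=0 bound=3 product=3
t=4: arr=2 -> substrate=0 bound=3 product=5
t=5: arr=0 -> substrate=0 bound=2 product=6
t=6: arr=1 -> substrate=0 bound=1 product=8
t=7: arr=0 -> substrate=0 bound=1 product=8

Answer: 8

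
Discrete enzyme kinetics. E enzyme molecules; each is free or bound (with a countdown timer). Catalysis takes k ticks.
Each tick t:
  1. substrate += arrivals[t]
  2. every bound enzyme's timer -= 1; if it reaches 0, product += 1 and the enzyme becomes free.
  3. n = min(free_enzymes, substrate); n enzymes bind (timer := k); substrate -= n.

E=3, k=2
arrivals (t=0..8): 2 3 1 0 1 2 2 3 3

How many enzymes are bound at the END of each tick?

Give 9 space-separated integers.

Answer: 2 3 3 3 2 3 3 3 3

Derivation:
t=0: arr=2 -> substrate=0 bound=2 product=0
t=1: arr=3 -> substrate=2 bound=3 product=0
t=2: arr=1 -> substrate=1 bound=3 product=2
t=3: arr=0 -> substrate=0 bound=3 product=3
t=4: arr=1 -> substrate=0 bound=2 product=5
t=5: arr=2 -> substrate=0 bound=3 product=6
t=6: arr=2 -> substrate=1 bound=3 product=7
t=7: arr=3 -> substrate=2 bound=3 product=9
t=8: arr=3 -> substrate=4 bound=3 product=10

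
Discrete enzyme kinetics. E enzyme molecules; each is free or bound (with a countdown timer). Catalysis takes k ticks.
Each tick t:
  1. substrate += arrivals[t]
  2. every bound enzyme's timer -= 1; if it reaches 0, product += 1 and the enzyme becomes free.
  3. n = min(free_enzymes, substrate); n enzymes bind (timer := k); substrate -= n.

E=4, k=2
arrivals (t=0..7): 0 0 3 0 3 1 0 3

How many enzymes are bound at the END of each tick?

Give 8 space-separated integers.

Answer: 0 0 3 3 3 4 1 3

Derivation:
t=0: arr=0 -> substrate=0 bound=0 product=0
t=1: arr=0 -> substrate=0 bound=0 product=0
t=2: arr=3 -> substrate=0 bound=3 product=0
t=3: arr=0 -> substrate=0 bound=3 product=0
t=4: arr=3 -> substrate=0 bound=3 product=3
t=5: arr=1 -> substrate=0 bound=4 product=3
t=6: arr=0 -> substrate=0 bound=1 product=6
t=7: arr=3 -> substrate=0 bound=3 product=7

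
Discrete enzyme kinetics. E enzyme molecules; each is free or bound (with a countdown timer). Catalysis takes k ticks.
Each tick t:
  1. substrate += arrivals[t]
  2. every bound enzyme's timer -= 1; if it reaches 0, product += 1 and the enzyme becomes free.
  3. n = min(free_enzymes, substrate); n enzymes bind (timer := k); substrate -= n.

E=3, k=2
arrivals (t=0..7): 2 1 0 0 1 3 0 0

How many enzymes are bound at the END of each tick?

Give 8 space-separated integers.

Answer: 2 3 1 0 1 3 3 1

Derivation:
t=0: arr=2 -> substrate=0 bound=2 product=0
t=1: arr=1 -> substrate=0 bound=3 product=0
t=2: arr=0 -> substrate=0 bound=1 product=2
t=3: arr=0 -> substrate=0 bound=0 product=3
t=4: arr=1 -> substrate=0 bound=1 product=3
t=5: arr=3 -> substrate=1 bound=3 product=3
t=6: arr=0 -> substrate=0 bound=3 product=4
t=7: arr=0 -> substrate=0 bound=1 product=6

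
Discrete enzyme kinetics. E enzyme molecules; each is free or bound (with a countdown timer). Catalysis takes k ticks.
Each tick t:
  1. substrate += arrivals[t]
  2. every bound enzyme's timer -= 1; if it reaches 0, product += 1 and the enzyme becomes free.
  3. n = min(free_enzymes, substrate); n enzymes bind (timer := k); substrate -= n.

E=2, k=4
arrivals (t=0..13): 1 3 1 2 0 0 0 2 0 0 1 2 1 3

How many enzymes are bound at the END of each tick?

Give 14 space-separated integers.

t=0: arr=1 -> substrate=0 bound=1 product=0
t=1: arr=3 -> substrate=2 bound=2 product=0
t=2: arr=1 -> substrate=3 bound=2 product=0
t=3: arr=2 -> substrate=5 bound=2 product=0
t=4: arr=0 -> substrate=4 bound=2 product=1
t=5: arr=0 -> substrate=3 bound=2 product=2
t=6: arr=0 -> substrate=3 bound=2 product=2
t=7: arr=2 -> substrate=5 bound=2 product=2
t=8: arr=0 -> substrate=4 bound=2 product=3
t=9: arr=0 -> substrate=3 bound=2 product=4
t=10: arr=1 -> substrate=4 bound=2 product=4
t=11: arr=2 -> substrate=6 bound=2 product=4
t=12: arr=1 -> substrate=6 bound=2 product=5
t=13: arr=3 -> substrate=8 bound=2 product=6

Answer: 1 2 2 2 2 2 2 2 2 2 2 2 2 2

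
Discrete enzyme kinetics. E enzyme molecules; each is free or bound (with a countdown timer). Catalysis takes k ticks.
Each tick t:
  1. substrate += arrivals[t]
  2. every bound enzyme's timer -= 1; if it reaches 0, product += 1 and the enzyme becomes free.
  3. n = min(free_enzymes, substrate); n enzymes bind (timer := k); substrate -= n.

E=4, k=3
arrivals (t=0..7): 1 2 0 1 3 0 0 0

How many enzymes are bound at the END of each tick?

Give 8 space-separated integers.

Answer: 1 3 3 3 4 4 3 0

Derivation:
t=0: arr=1 -> substrate=0 bound=1 product=0
t=1: arr=2 -> substrate=0 bound=3 product=0
t=2: arr=0 -> substrate=0 bound=3 product=0
t=3: arr=1 -> substrate=0 bound=3 product=1
t=4: arr=3 -> substrate=0 bound=4 product=3
t=5: arr=0 -> substrate=0 bound=4 product=3
t=6: arr=0 -> substrate=0 bound=3 product=4
t=7: arr=0 -> substrate=0 bound=0 product=7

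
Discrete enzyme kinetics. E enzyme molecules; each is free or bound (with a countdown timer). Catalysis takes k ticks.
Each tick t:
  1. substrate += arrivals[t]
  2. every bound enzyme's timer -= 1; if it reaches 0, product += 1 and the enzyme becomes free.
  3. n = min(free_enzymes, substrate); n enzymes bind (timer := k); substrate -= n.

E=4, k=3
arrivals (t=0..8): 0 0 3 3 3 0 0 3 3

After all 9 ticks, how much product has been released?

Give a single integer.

Answer: 7

Derivation:
t=0: arr=0 -> substrate=0 bound=0 product=0
t=1: arr=0 -> substrate=0 bound=0 product=0
t=2: arr=3 -> substrate=0 bound=3 product=0
t=3: arr=3 -> substrate=2 bound=4 product=0
t=4: arr=3 -> substrate=5 bound=4 product=0
t=5: arr=0 -> substrate=2 bound=4 product=3
t=6: arr=0 -> substrate=1 bound=4 product=4
t=7: arr=3 -> substrate=4 bound=4 product=4
t=8: arr=3 -> substrate=4 bound=4 product=7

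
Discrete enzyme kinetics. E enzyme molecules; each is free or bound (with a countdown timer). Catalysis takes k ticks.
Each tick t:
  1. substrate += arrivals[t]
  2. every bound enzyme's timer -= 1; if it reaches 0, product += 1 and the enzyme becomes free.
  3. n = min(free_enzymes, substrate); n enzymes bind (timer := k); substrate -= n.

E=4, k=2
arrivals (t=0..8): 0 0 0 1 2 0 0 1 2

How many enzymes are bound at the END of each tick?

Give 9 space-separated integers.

Answer: 0 0 0 1 3 2 0 1 3

Derivation:
t=0: arr=0 -> substrate=0 bound=0 product=0
t=1: arr=0 -> substrate=0 bound=0 product=0
t=2: arr=0 -> substrate=0 bound=0 product=0
t=3: arr=1 -> substrate=0 bound=1 product=0
t=4: arr=2 -> substrate=0 bound=3 product=0
t=5: arr=0 -> substrate=0 bound=2 product=1
t=6: arr=0 -> substrate=0 bound=0 product=3
t=7: arr=1 -> substrate=0 bound=1 product=3
t=8: arr=2 -> substrate=0 bound=3 product=3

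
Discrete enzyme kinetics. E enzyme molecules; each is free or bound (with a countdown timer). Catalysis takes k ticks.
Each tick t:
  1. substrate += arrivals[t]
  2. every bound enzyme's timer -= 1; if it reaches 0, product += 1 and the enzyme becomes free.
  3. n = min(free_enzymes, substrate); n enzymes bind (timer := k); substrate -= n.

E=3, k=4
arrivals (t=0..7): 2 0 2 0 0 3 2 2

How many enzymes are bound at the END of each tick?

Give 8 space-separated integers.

t=0: arr=2 -> substrate=0 bound=2 product=0
t=1: arr=0 -> substrate=0 bound=2 product=0
t=2: arr=2 -> substrate=1 bound=3 product=0
t=3: arr=0 -> substrate=1 bound=3 product=0
t=4: arr=0 -> substrate=0 bound=2 product=2
t=5: arr=3 -> substrate=2 bound=3 product=2
t=6: arr=2 -> substrate=3 bound=3 product=3
t=7: arr=2 -> substrate=5 bound=3 product=3

Answer: 2 2 3 3 2 3 3 3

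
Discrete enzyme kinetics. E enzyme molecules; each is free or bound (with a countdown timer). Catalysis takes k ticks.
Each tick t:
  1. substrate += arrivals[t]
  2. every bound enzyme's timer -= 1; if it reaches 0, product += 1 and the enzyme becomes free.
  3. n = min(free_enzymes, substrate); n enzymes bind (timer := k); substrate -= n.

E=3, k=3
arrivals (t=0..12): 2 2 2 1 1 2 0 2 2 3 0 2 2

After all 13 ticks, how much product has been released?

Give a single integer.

Answer: 11

Derivation:
t=0: arr=2 -> substrate=0 bound=2 product=0
t=1: arr=2 -> substrate=1 bound=3 product=0
t=2: arr=2 -> substrate=3 bound=3 product=0
t=3: arr=1 -> substrate=2 bound=3 product=2
t=4: arr=1 -> substrate=2 bound=3 product=3
t=5: arr=2 -> substrate=4 bound=3 product=3
t=6: arr=0 -> substrate=2 bound=3 product=5
t=7: arr=2 -> substrate=3 bound=3 product=6
t=8: arr=2 -> substrate=5 bound=3 product=6
t=9: arr=3 -> substrate=6 bound=3 product=8
t=10: arr=0 -> substrate=5 bound=3 product=9
t=11: arr=2 -> substrate=7 bound=3 product=9
t=12: arr=2 -> substrate=7 bound=3 product=11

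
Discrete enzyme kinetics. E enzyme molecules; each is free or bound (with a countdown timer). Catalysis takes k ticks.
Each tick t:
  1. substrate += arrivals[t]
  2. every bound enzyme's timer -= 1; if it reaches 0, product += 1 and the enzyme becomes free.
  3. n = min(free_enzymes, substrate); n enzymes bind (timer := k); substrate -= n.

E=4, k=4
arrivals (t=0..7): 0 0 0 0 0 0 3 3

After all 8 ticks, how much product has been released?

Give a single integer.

t=0: arr=0 -> substrate=0 bound=0 product=0
t=1: arr=0 -> substrate=0 bound=0 product=0
t=2: arr=0 -> substrate=0 bound=0 product=0
t=3: arr=0 -> substrate=0 bound=0 product=0
t=4: arr=0 -> substrate=0 bound=0 product=0
t=5: arr=0 -> substrate=0 bound=0 product=0
t=6: arr=3 -> substrate=0 bound=3 product=0
t=7: arr=3 -> substrate=2 bound=4 product=0

Answer: 0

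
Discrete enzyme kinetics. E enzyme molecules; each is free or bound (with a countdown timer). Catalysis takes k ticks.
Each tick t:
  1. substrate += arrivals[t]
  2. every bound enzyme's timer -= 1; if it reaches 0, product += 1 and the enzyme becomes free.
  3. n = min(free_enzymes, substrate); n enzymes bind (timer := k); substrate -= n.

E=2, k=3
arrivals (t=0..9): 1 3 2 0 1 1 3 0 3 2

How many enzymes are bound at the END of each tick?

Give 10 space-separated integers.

Answer: 1 2 2 2 2 2 2 2 2 2

Derivation:
t=0: arr=1 -> substrate=0 bound=1 product=0
t=1: arr=3 -> substrate=2 bound=2 product=0
t=2: arr=2 -> substrate=4 bound=2 product=0
t=3: arr=0 -> substrate=3 bound=2 product=1
t=4: arr=1 -> substrate=3 bound=2 product=2
t=5: arr=1 -> substrate=4 bound=2 product=2
t=6: arr=3 -> substrate=6 bound=2 product=3
t=7: arr=0 -> substrate=5 bound=2 product=4
t=8: arr=3 -> substrate=8 bound=2 product=4
t=9: arr=2 -> substrate=9 bound=2 product=5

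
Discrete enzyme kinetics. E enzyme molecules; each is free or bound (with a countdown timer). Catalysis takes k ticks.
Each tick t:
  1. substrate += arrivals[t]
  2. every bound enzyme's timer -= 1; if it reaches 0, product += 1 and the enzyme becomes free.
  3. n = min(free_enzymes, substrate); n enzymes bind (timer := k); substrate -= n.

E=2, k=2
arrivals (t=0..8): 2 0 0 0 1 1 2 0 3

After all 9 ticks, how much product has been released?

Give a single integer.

Answer: 5

Derivation:
t=0: arr=2 -> substrate=0 bound=2 product=0
t=1: arr=0 -> substrate=0 bound=2 product=0
t=2: arr=0 -> substrate=0 bound=0 product=2
t=3: arr=0 -> substrate=0 bound=0 product=2
t=4: arr=1 -> substrate=0 bound=1 product=2
t=5: arr=1 -> substrate=0 bound=2 product=2
t=6: arr=2 -> substrate=1 bound=2 product=3
t=7: arr=0 -> substrate=0 bound=2 product=4
t=8: arr=3 -> substrate=2 bound=2 product=5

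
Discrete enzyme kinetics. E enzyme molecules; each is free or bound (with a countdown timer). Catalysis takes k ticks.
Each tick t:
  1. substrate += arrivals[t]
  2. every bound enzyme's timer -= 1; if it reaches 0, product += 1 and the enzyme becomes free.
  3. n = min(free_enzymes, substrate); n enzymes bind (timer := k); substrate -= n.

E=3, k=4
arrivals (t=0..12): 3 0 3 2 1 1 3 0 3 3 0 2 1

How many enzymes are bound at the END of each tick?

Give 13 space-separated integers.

Answer: 3 3 3 3 3 3 3 3 3 3 3 3 3

Derivation:
t=0: arr=3 -> substrate=0 bound=3 product=0
t=1: arr=0 -> substrate=0 bound=3 product=0
t=2: arr=3 -> substrate=3 bound=3 product=0
t=3: arr=2 -> substrate=5 bound=3 product=0
t=4: arr=1 -> substrate=3 bound=3 product=3
t=5: arr=1 -> substrate=4 bound=3 product=3
t=6: arr=3 -> substrate=7 bound=3 product=3
t=7: arr=0 -> substrate=7 bound=3 product=3
t=8: arr=3 -> substrate=7 bound=3 product=6
t=9: arr=3 -> substrate=10 bound=3 product=6
t=10: arr=0 -> substrate=10 bound=3 product=6
t=11: arr=2 -> substrate=12 bound=3 product=6
t=12: arr=1 -> substrate=10 bound=3 product=9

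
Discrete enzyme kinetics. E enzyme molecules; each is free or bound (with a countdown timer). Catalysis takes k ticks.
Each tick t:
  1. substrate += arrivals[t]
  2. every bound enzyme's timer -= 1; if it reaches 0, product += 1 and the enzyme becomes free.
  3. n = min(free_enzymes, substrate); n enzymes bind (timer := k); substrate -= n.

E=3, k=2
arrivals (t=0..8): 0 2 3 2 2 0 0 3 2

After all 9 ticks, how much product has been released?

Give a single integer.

t=0: arr=0 -> substrate=0 bound=0 product=0
t=1: arr=2 -> substrate=0 bound=2 product=0
t=2: arr=3 -> substrate=2 bound=3 product=0
t=3: arr=2 -> substrate=2 bound=3 product=2
t=4: arr=2 -> substrate=3 bound=3 product=3
t=5: arr=0 -> substrate=1 bound=3 product=5
t=6: arr=0 -> substrate=0 bound=3 product=6
t=7: arr=3 -> substrate=1 bound=3 product=8
t=8: arr=2 -> substrate=2 bound=3 product=9

Answer: 9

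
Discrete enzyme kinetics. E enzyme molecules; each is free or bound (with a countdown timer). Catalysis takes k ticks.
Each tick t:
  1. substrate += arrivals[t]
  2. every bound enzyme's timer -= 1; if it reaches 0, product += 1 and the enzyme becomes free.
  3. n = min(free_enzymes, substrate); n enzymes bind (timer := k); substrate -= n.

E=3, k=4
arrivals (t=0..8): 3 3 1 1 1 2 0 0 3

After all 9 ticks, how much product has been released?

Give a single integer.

Answer: 6

Derivation:
t=0: arr=3 -> substrate=0 bound=3 product=0
t=1: arr=3 -> substrate=3 bound=3 product=0
t=2: arr=1 -> substrate=4 bound=3 product=0
t=3: arr=1 -> substrate=5 bound=3 product=0
t=4: arr=1 -> substrate=3 bound=3 product=3
t=5: arr=2 -> substrate=5 bound=3 product=3
t=6: arr=0 -> substrate=5 bound=3 product=3
t=7: arr=0 -> substrate=5 bound=3 product=3
t=8: arr=3 -> substrate=5 bound=3 product=6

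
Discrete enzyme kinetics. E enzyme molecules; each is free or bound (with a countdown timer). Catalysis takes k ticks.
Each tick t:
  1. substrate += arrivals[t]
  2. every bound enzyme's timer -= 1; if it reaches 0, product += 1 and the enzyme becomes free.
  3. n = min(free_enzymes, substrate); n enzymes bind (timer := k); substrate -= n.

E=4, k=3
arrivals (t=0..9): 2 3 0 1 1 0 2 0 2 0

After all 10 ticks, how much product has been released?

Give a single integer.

t=0: arr=2 -> substrate=0 bound=2 product=0
t=1: arr=3 -> substrate=1 bound=4 product=0
t=2: arr=0 -> substrate=1 bound=4 product=0
t=3: arr=1 -> substrate=0 bound=4 product=2
t=4: arr=1 -> substrate=0 bound=3 product=4
t=5: arr=0 -> substrate=0 bound=3 product=4
t=6: arr=2 -> substrate=0 bound=3 product=6
t=7: arr=0 -> substrate=0 bound=2 product=7
t=8: arr=2 -> substrate=0 bound=4 product=7
t=9: arr=0 -> substrate=0 bound=2 product=9

Answer: 9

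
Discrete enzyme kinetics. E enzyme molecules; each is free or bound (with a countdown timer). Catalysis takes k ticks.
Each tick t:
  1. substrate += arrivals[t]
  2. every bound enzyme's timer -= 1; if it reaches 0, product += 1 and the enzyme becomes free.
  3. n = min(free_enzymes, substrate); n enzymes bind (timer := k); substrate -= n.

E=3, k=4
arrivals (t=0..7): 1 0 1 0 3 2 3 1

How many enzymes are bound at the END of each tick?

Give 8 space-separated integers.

Answer: 1 1 2 2 3 3 3 3

Derivation:
t=0: arr=1 -> substrate=0 bound=1 product=0
t=1: arr=0 -> substrate=0 bound=1 product=0
t=2: arr=1 -> substrate=0 bound=2 product=0
t=3: arr=0 -> substrate=0 bound=2 product=0
t=4: arr=3 -> substrate=1 bound=3 product=1
t=5: arr=2 -> substrate=3 bound=3 product=1
t=6: arr=3 -> substrate=5 bound=3 product=2
t=7: arr=1 -> substrate=6 bound=3 product=2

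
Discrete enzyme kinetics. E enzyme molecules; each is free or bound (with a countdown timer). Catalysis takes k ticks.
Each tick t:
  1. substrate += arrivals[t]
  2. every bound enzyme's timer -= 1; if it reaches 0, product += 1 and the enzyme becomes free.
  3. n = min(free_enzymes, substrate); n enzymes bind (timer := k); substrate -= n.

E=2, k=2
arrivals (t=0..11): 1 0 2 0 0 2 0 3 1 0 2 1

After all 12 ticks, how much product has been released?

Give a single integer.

Answer: 9

Derivation:
t=0: arr=1 -> substrate=0 bound=1 product=0
t=1: arr=0 -> substrate=0 bound=1 product=0
t=2: arr=2 -> substrate=0 bound=2 product=1
t=3: arr=0 -> substrate=0 bound=2 product=1
t=4: arr=0 -> substrate=0 bound=0 product=3
t=5: arr=2 -> substrate=0 bound=2 product=3
t=6: arr=0 -> substrate=0 bound=2 product=3
t=7: arr=3 -> substrate=1 bound=2 product=5
t=8: arr=1 -> substrate=2 bound=2 product=5
t=9: arr=0 -> substrate=0 bound=2 product=7
t=10: arr=2 -> substrate=2 bound=2 product=7
t=11: arr=1 -> substrate=1 bound=2 product=9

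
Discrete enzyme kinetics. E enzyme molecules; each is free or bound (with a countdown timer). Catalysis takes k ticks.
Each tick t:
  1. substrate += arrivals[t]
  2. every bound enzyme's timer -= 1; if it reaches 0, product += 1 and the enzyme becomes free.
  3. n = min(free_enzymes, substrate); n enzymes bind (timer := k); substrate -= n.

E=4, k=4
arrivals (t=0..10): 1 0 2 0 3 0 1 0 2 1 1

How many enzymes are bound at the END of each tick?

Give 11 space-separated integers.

Answer: 1 1 3 3 4 4 4 4 4 4 4

Derivation:
t=0: arr=1 -> substrate=0 bound=1 product=0
t=1: arr=0 -> substrate=0 bound=1 product=0
t=2: arr=2 -> substrate=0 bound=3 product=0
t=3: arr=0 -> substrate=0 bound=3 product=0
t=4: arr=3 -> substrate=1 bound=4 product=1
t=5: arr=0 -> substrate=1 bound=4 product=1
t=6: arr=1 -> substrate=0 bound=4 product=3
t=7: arr=0 -> substrate=0 bound=4 product=3
t=8: arr=2 -> substrate=0 bound=4 product=5
t=9: arr=1 -> substrate=1 bound=4 product=5
t=10: arr=1 -> substrate=0 bound=4 product=7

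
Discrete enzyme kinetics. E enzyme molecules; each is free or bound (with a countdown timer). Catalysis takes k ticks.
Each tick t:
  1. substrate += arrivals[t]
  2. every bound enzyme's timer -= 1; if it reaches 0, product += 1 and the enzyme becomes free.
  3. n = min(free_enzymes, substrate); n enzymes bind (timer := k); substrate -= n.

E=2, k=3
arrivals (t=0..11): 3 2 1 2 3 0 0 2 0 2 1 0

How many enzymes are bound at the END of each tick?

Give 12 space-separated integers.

t=0: arr=3 -> substrate=1 bound=2 product=0
t=1: arr=2 -> substrate=3 bound=2 product=0
t=2: arr=1 -> substrate=4 bound=2 product=0
t=3: arr=2 -> substrate=4 bound=2 product=2
t=4: arr=3 -> substrate=7 bound=2 product=2
t=5: arr=0 -> substrate=7 bound=2 product=2
t=6: arr=0 -> substrate=5 bound=2 product=4
t=7: arr=2 -> substrate=7 bound=2 product=4
t=8: arr=0 -> substrate=7 bound=2 product=4
t=9: arr=2 -> substrate=7 bound=2 product=6
t=10: arr=1 -> substrate=8 bound=2 product=6
t=11: arr=0 -> substrate=8 bound=2 product=6

Answer: 2 2 2 2 2 2 2 2 2 2 2 2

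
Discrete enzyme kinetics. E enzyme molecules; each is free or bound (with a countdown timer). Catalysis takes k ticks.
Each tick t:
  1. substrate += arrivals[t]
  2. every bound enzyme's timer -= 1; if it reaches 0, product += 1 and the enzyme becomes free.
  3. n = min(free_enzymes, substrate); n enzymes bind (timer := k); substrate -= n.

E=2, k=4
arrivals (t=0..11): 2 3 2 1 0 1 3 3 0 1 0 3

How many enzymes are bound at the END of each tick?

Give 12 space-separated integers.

Answer: 2 2 2 2 2 2 2 2 2 2 2 2

Derivation:
t=0: arr=2 -> substrate=0 bound=2 product=0
t=1: arr=3 -> substrate=3 bound=2 product=0
t=2: arr=2 -> substrate=5 bound=2 product=0
t=3: arr=1 -> substrate=6 bound=2 product=0
t=4: arr=0 -> substrate=4 bound=2 product=2
t=5: arr=1 -> substrate=5 bound=2 product=2
t=6: arr=3 -> substrate=8 bound=2 product=2
t=7: arr=3 -> substrate=11 bound=2 product=2
t=8: arr=0 -> substrate=9 bound=2 product=4
t=9: arr=1 -> substrate=10 bound=2 product=4
t=10: arr=0 -> substrate=10 bound=2 product=4
t=11: arr=3 -> substrate=13 bound=2 product=4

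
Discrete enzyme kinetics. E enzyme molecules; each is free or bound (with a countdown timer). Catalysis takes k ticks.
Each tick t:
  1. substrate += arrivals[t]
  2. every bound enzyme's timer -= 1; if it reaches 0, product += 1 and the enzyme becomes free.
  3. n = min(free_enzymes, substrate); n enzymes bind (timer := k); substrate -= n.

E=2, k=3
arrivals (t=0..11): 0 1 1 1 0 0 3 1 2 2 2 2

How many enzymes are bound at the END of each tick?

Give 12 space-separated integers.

Answer: 0 1 2 2 2 1 2 2 2 2 2 2

Derivation:
t=0: arr=0 -> substrate=0 bound=0 product=0
t=1: arr=1 -> substrate=0 bound=1 product=0
t=2: arr=1 -> substrate=0 bound=2 product=0
t=3: arr=1 -> substrate=1 bound=2 product=0
t=4: arr=0 -> substrate=0 bound=2 product=1
t=5: arr=0 -> substrate=0 bound=1 product=2
t=6: arr=3 -> substrate=2 bound=2 product=2
t=7: arr=1 -> substrate=2 bound=2 product=3
t=8: arr=2 -> substrate=4 bound=2 product=3
t=9: arr=2 -> substrate=5 bound=2 product=4
t=10: arr=2 -> substrate=6 bound=2 product=5
t=11: arr=2 -> substrate=8 bound=2 product=5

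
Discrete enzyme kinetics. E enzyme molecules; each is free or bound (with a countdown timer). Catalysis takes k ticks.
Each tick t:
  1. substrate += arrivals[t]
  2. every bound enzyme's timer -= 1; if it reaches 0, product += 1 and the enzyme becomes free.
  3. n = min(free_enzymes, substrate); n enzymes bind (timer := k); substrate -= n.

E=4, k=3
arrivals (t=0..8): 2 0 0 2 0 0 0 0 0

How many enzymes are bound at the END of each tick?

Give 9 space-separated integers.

t=0: arr=2 -> substrate=0 bound=2 product=0
t=1: arr=0 -> substrate=0 bound=2 product=0
t=2: arr=0 -> substrate=0 bound=2 product=0
t=3: arr=2 -> substrate=0 bound=2 product=2
t=4: arr=0 -> substrate=0 bound=2 product=2
t=5: arr=0 -> substrate=0 bound=2 product=2
t=6: arr=0 -> substrate=0 bound=0 product=4
t=7: arr=0 -> substrate=0 bound=0 product=4
t=8: arr=0 -> substrate=0 bound=0 product=4

Answer: 2 2 2 2 2 2 0 0 0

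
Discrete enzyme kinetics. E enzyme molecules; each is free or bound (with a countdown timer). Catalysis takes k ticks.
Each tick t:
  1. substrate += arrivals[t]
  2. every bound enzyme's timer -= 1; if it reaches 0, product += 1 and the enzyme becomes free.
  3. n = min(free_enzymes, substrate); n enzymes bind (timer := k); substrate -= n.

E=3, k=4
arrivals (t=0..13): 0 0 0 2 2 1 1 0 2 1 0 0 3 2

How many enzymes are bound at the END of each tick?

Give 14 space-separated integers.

Answer: 0 0 0 2 3 3 3 3 3 3 3 3 3 3

Derivation:
t=0: arr=0 -> substrate=0 bound=0 product=0
t=1: arr=0 -> substrate=0 bound=0 product=0
t=2: arr=0 -> substrate=0 bound=0 product=0
t=3: arr=2 -> substrate=0 bound=2 product=0
t=4: arr=2 -> substrate=1 bound=3 product=0
t=5: arr=1 -> substrate=2 bound=3 product=0
t=6: arr=1 -> substrate=3 bound=3 product=0
t=7: arr=0 -> substrate=1 bound=3 product=2
t=8: arr=2 -> substrate=2 bound=3 product=3
t=9: arr=1 -> substrate=3 bound=3 product=3
t=10: arr=0 -> substrate=3 bound=3 product=3
t=11: arr=0 -> substrate=1 bound=3 product=5
t=12: arr=3 -> substrate=3 bound=3 product=6
t=13: arr=2 -> substrate=5 bound=3 product=6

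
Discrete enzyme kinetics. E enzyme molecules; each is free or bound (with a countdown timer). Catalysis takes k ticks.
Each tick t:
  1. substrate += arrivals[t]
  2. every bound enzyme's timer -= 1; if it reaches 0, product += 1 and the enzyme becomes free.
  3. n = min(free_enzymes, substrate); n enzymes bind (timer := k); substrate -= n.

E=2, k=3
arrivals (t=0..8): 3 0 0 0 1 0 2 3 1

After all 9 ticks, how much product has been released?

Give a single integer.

Answer: 4

Derivation:
t=0: arr=3 -> substrate=1 bound=2 product=0
t=1: arr=0 -> substrate=1 bound=2 product=0
t=2: arr=0 -> substrate=1 bound=2 product=0
t=3: arr=0 -> substrate=0 bound=1 product=2
t=4: arr=1 -> substrate=0 bound=2 product=2
t=5: arr=0 -> substrate=0 bound=2 product=2
t=6: arr=2 -> substrate=1 bound=2 product=3
t=7: arr=3 -> substrate=3 bound=2 product=4
t=8: arr=1 -> substrate=4 bound=2 product=4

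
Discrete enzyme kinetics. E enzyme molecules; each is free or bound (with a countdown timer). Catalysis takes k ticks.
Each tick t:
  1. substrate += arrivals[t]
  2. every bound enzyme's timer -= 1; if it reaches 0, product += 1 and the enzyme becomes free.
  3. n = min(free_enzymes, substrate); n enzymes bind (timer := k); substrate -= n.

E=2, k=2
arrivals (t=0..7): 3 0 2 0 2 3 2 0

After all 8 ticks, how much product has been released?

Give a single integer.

t=0: arr=3 -> substrate=1 bound=2 product=0
t=1: arr=0 -> substrate=1 bound=2 product=0
t=2: arr=2 -> substrate=1 bound=2 product=2
t=3: arr=0 -> substrate=1 bound=2 product=2
t=4: arr=2 -> substrate=1 bound=2 product=4
t=5: arr=3 -> substrate=4 bound=2 product=4
t=6: arr=2 -> substrate=4 bound=2 product=6
t=7: arr=0 -> substrate=4 bound=2 product=6

Answer: 6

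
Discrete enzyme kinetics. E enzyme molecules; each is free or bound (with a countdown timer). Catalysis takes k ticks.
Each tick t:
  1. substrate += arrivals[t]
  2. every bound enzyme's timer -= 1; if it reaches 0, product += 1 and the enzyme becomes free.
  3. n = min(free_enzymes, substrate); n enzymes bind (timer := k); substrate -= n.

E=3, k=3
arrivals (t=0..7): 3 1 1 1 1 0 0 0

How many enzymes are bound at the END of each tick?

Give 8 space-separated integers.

Answer: 3 3 3 3 3 3 1 1

Derivation:
t=0: arr=3 -> substrate=0 bound=3 product=0
t=1: arr=1 -> substrate=1 bound=3 product=0
t=2: arr=1 -> substrate=2 bound=3 product=0
t=3: arr=1 -> substrate=0 bound=3 product=3
t=4: arr=1 -> substrate=1 bound=3 product=3
t=5: arr=0 -> substrate=1 bound=3 product=3
t=6: arr=0 -> substrate=0 bound=1 product=6
t=7: arr=0 -> substrate=0 bound=1 product=6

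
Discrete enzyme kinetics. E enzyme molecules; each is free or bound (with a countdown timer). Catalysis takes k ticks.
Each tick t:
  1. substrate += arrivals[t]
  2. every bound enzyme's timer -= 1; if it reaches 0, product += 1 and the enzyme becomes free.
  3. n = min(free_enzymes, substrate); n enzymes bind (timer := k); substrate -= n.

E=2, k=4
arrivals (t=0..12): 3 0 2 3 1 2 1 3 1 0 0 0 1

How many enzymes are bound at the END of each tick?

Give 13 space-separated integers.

t=0: arr=3 -> substrate=1 bound=2 product=0
t=1: arr=0 -> substrate=1 bound=2 product=0
t=2: arr=2 -> substrate=3 bound=2 product=0
t=3: arr=3 -> substrate=6 bound=2 product=0
t=4: arr=1 -> substrate=5 bound=2 product=2
t=5: arr=2 -> substrate=7 bound=2 product=2
t=6: arr=1 -> substrate=8 bound=2 product=2
t=7: arr=3 -> substrate=11 bound=2 product=2
t=8: arr=1 -> substrate=10 bound=2 product=4
t=9: arr=0 -> substrate=10 bound=2 product=4
t=10: arr=0 -> substrate=10 bound=2 product=4
t=11: arr=0 -> substrate=10 bound=2 product=4
t=12: arr=1 -> substrate=9 bound=2 product=6

Answer: 2 2 2 2 2 2 2 2 2 2 2 2 2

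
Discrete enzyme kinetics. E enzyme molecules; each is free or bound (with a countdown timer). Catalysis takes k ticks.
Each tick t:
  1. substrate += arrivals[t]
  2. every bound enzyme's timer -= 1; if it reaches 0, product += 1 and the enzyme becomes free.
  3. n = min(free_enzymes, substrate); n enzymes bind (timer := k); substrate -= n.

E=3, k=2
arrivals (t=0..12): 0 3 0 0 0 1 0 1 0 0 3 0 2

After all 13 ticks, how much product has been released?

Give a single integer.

Answer: 8

Derivation:
t=0: arr=0 -> substrate=0 bound=0 product=0
t=1: arr=3 -> substrate=0 bound=3 product=0
t=2: arr=0 -> substrate=0 bound=3 product=0
t=3: arr=0 -> substrate=0 bound=0 product=3
t=4: arr=0 -> substrate=0 bound=0 product=3
t=5: arr=1 -> substrate=0 bound=1 product=3
t=6: arr=0 -> substrate=0 bound=1 product=3
t=7: arr=1 -> substrate=0 bound=1 product=4
t=8: arr=0 -> substrate=0 bound=1 product=4
t=9: arr=0 -> substrate=0 bound=0 product=5
t=10: arr=3 -> substrate=0 bound=3 product=5
t=11: arr=0 -> substrate=0 bound=3 product=5
t=12: arr=2 -> substrate=0 bound=2 product=8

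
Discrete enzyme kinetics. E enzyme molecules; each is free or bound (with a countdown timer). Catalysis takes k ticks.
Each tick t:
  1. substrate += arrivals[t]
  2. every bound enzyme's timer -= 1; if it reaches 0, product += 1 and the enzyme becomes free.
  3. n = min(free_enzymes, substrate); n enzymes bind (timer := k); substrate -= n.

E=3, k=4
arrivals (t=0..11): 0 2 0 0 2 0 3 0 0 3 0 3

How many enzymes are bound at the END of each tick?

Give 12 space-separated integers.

t=0: arr=0 -> substrate=0 bound=0 product=0
t=1: arr=2 -> substrate=0 bound=2 product=0
t=2: arr=0 -> substrate=0 bound=2 product=0
t=3: arr=0 -> substrate=0 bound=2 product=0
t=4: arr=2 -> substrate=1 bound=3 product=0
t=5: arr=0 -> substrate=0 bound=2 product=2
t=6: arr=3 -> substrate=2 bound=3 product=2
t=7: arr=0 -> substrate=2 bound=3 product=2
t=8: arr=0 -> substrate=1 bound=3 product=3
t=9: arr=3 -> substrate=3 bound=3 product=4
t=10: arr=0 -> substrate=2 bound=3 product=5
t=11: arr=3 -> substrate=5 bound=3 product=5

Answer: 0 2 2 2 3 2 3 3 3 3 3 3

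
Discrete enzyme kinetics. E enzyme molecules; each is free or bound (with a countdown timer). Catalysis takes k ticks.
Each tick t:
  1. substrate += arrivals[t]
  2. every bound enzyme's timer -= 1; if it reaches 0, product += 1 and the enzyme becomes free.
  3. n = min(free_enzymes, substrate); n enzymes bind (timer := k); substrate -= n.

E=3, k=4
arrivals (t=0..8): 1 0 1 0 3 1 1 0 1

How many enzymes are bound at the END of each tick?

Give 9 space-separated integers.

Answer: 1 1 2 2 3 3 3 3 3

Derivation:
t=0: arr=1 -> substrate=0 bound=1 product=0
t=1: arr=0 -> substrate=0 bound=1 product=0
t=2: arr=1 -> substrate=0 bound=2 product=0
t=3: arr=0 -> substrate=0 bound=2 product=0
t=4: arr=3 -> substrate=1 bound=3 product=1
t=5: arr=1 -> substrate=2 bound=3 product=1
t=6: arr=1 -> substrate=2 bound=3 product=2
t=7: arr=0 -> substrate=2 bound=3 product=2
t=8: arr=1 -> substrate=1 bound=3 product=4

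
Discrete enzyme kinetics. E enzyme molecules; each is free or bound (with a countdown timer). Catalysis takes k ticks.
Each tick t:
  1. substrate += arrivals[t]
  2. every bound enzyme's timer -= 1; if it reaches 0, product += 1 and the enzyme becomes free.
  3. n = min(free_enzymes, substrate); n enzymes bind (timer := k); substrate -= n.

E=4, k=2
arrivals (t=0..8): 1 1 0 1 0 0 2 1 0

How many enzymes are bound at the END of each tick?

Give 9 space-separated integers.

t=0: arr=1 -> substrate=0 bound=1 product=0
t=1: arr=1 -> substrate=0 bound=2 product=0
t=2: arr=0 -> substrate=0 bound=1 product=1
t=3: arr=1 -> substrate=0 bound=1 product=2
t=4: arr=0 -> substrate=0 bound=1 product=2
t=5: arr=0 -> substrate=0 bound=0 product=3
t=6: arr=2 -> substrate=0 bound=2 product=3
t=7: arr=1 -> substrate=0 bound=3 product=3
t=8: arr=0 -> substrate=0 bound=1 product=5

Answer: 1 2 1 1 1 0 2 3 1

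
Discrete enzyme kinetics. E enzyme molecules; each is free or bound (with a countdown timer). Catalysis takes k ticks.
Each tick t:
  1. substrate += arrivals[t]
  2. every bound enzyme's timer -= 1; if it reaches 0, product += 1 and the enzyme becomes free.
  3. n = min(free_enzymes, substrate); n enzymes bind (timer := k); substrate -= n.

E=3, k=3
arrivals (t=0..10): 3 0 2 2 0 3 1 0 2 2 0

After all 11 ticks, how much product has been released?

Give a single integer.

t=0: arr=3 -> substrate=0 bound=3 product=0
t=1: arr=0 -> substrate=0 bound=3 product=0
t=2: arr=2 -> substrate=2 bound=3 product=0
t=3: arr=2 -> substrate=1 bound=3 product=3
t=4: arr=0 -> substrate=1 bound=3 product=3
t=5: arr=3 -> substrate=4 bound=3 product=3
t=6: arr=1 -> substrate=2 bound=3 product=6
t=7: arr=0 -> substrate=2 bound=3 product=6
t=8: arr=2 -> substrate=4 bound=3 product=6
t=9: arr=2 -> substrate=3 bound=3 product=9
t=10: arr=0 -> substrate=3 bound=3 product=9

Answer: 9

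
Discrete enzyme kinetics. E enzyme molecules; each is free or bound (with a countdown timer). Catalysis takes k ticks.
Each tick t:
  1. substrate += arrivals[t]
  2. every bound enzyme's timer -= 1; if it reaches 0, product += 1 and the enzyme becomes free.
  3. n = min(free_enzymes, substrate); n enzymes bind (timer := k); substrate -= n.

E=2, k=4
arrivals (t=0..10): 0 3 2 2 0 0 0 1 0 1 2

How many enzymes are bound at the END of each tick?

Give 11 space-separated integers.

Answer: 0 2 2 2 2 2 2 2 2 2 2

Derivation:
t=0: arr=0 -> substrate=0 bound=0 product=0
t=1: arr=3 -> substrate=1 bound=2 product=0
t=2: arr=2 -> substrate=3 bound=2 product=0
t=3: arr=2 -> substrate=5 bound=2 product=0
t=4: arr=0 -> substrate=5 bound=2 product=0
t=5: arr=0 -> substrate=3 bound=2 product=2
t=6: arr=0 -> substrate=3 bound=2 product=2
t=7: arr=1 -> substrate=4 bound=2 product=2
t=8: arr=0 -> substrate=4 bound=2 product=2
t=9: arr=1 -> substrate=3 bound=2 product=4
t=10: arr=2 -> substrate=5 bound=2 product=4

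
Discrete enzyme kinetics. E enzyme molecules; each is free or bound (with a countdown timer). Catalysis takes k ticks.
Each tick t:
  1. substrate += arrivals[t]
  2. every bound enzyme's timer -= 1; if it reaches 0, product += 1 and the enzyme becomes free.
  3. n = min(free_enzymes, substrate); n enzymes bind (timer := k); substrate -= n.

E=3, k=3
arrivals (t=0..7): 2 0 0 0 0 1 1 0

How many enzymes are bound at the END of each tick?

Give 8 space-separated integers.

Answer: 2 2 2 0 0 1 2 2

Derivation:
t=0: arr=2 -> substrate=0 bound=2 product=0
t=1: arr=0 -> substrate=0 bound=2 product=0
t=2: arr=0 -> substrate=0 bound=2 product=0
t=3: arr=0 -> substrate=0 bound=0 product=2
t=4: arr=0 -> substrate=0 bound=0 product=2
t=5: arr=1 -> substrate=0 bound=1 product=2
t=6: arr=1 -> substrate=0 bound=2 product=2
t=7: arr=0 -> substrate=0 bound=2 product=2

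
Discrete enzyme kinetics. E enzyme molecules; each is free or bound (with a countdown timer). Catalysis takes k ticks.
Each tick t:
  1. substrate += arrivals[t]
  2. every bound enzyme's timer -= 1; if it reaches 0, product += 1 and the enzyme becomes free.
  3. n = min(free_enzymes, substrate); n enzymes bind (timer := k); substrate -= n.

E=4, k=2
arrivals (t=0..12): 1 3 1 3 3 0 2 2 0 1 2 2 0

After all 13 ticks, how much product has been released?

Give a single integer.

Answer: 18

Derivation:
t=0: arr=1 -> substrate=0 bound=1 product=0
t=1: arr=3 -> substrate=0 bound=4 product=0
t=2: arr=1 -> substrate=0 bound=4 product=1
t=3: arr=3 -> substrate=0 bound=4 product=4
t=4: arr=3 -> substrate=2 bound=4 product=5
t=5: arr=0 -> substrate=0 bound=3 product=8
t=6: arr=2 -> substrate=0 bound=4 product=9
t=7: arr=2 -> substrate=0 bound=4 product=11
t=8: arr=0 -> substrate=0 bound=2 product=13
t=9: arr=1 -> substrate=0 bound=1 product=15
t=10: arr=2 -> substrate=0 bound=3 product=15
t=11: arr=2 -> substrate=0 bound=4 product=16
t=12: arr=0 -> substrate=0 bound=2 product=18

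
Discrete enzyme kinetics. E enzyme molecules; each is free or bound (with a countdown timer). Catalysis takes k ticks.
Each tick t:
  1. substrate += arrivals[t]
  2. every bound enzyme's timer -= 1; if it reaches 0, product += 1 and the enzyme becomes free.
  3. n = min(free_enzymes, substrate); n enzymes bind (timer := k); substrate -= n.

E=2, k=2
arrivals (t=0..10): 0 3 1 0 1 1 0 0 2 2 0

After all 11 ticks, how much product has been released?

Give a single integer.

Answer: 8

Derivation:
t=0: arr=0 -> substrate=0 bound=0 product=0
t=1: arr=3 -> substrate=1 bound=2 product=0
t=2: arr=1 -> substrate=2 bound=2 product=0
t=3: arr=0 -> substrate=0 bound=2 product=2
t=4: arr=1 -> substrate=1 bound=2 product=2
t=5: arr=1 -> substrate=0 bound=2 product=4
t=6: arr=0 -> substrate=0 bound=2 product=4
t=7: arr=0 -> substrate=0 bound=0 product=6
t=8: arr=2 -> substrate=0 bound=2 product=6
t=9: arr=2 -> substrate=2 bound=2 product=6
t=10: arr=0 -> substrate=0 bound=2 product=8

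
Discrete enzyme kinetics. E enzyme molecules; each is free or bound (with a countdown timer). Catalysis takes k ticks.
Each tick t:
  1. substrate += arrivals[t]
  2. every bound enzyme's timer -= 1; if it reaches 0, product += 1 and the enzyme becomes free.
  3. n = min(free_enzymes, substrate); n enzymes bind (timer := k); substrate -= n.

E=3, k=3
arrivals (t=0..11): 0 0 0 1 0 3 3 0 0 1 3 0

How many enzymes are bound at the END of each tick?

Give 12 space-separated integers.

t=0: arr=0 -> substrate=0 bound=0 product=0
t=1: arr=0 -> substrate=0 bound=0 product=0
t=2: arr=0 -> substrate=0 bound=0 product=0
t=3: arr=1 -> substrate=0 bound=1 product=0
t=4: arr=0 -> substrate=0 bound=1 product=0
t=5: arr=3 -> substrate=1 bound=3 product=0
t=6: arr=3 -> substrate=3 bound=3 product=1
t=7: arr=0 -> substrate=3 bound=3 product=1
t=8: arr=0 -> substrate=1 bound=3 product=3
t=9: arr=1 -> substrate=1 bound=3 product=4
t=10: arr=3 -> substrate=4 bound=3 product=4
t=11: arr=0 -> substrate=2 bound=3 product=6

Answer: 0 0 0 1 1 3 3 3 3 3 3 3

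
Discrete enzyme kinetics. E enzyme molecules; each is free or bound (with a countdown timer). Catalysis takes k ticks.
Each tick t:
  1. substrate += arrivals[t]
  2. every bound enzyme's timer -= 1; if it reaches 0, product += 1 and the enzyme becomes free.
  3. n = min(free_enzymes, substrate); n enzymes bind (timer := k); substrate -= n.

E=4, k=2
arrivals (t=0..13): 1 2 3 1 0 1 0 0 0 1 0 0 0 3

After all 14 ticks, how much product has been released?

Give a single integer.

Answer: 9

Derivation:
t=0: arr=1 -> substrate=0 bound=1 product=0
t=1: arr=2 -> substrate=0 bound=3 product=0
t=2: arr=3 -> substrate=1 bound=4 product=1
t=3: arr=1 -> substrate=0 bound=4 product=3
t=4: arr=0 -> substrate=0 bound=2 product=5
t=5: arr=1 -> substrate=0 bound=1 product=7
t=6: arr=0 -> substrate=0 bound=1 product=7
t=7: arr=0 -> substrate=0 bound=0 product=8
t=8: arr=0 -> substrate=0 bound=0 product=8
t=9: arr=1 -> substrate=0 bound=1 product=8
t=10: arr=0 -> substrate=0 bound=1 product=8
t=11: arr=0 -> substrate=0 bound=0 product=9
t=12: arr=0 -> substrate=0 bound=0 product=9
t=13: arr=3 -> substrate=0 bound=3 product=9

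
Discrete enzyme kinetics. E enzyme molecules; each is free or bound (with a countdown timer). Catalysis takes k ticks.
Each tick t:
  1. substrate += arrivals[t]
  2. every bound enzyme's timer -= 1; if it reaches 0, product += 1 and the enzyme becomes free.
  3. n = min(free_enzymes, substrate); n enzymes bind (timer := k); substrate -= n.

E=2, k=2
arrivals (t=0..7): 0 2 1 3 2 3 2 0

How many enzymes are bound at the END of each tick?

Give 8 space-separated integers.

t=0: arr=0 -> substrate=0 bound=0 product=0
t=1: arr=2 -> substrate=0 bound=2 product=0
t=2: arr=1 -> substrate=1 bound=2 product=0
t=3: arr=3 -> substrate=2 bound=2 product=2
t=4: arr=2 -> substrate=4 bound=2 product=2
t=5: arr=3 -> substrate=5 bound=2 product=4
t=6: arr=2 -> substrate=7 bound=2 product=4
t=7: arr=0 -> substrate=5 bound=2 product=6

Answer: 0 2 2 2 2 2 2 2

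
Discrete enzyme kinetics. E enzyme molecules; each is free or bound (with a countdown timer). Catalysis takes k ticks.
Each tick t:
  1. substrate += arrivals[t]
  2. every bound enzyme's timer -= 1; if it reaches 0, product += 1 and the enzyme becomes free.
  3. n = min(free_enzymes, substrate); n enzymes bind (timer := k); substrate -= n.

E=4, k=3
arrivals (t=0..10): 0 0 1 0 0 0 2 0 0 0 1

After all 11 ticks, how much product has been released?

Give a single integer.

Answer: 3

Derivation:
t=0: arr=0 -> substrate=0 bound=0 product=0
t=1: arr=0 -> substrate=0 bound=0 product=0
t=2: arr=1 -> substrate=0 bound=1 product=0
t=3: arr=0 -> substrate=0 bound=1 product=0
t=4: arr=0 -> substrate=0 bound=1 product=0
t=5: arr=0 -> substrate=0 bound=0 product=1
t=6: arr=2 -> substrate=0 bound=2 product=1
t=7: arr=0 -> substrate=0 bound=2 product=1
t=8: arr=0 -> substrate=0 bound=2 product=1
t=9: arr=0 -> substrate=0 bound=0 product=3
t=10: arr=1 -> substrate=0 bound=1 product=3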